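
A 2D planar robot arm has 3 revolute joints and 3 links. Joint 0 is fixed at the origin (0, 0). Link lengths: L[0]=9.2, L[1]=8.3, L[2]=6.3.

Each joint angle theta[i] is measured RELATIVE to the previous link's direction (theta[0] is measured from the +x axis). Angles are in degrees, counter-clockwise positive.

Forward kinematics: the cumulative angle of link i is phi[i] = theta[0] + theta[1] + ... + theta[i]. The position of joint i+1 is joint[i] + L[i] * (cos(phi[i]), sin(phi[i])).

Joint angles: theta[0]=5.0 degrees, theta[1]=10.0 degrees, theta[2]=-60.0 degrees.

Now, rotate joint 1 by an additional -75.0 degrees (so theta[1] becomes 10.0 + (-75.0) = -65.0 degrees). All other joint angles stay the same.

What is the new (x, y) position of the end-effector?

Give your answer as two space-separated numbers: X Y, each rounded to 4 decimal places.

Answer: 10.1650 -11.8421

Derivation:
joint[0] = (0.0000, 0.0000)  (base)
link 0: phi[0] = 5 = 5 deg
  cos(5 deg) = 0.9962, sin(5 deg) = 0.0872
  joint[1] = (0.0000, 0.0000) + 9.2 * (0.9962, 0.0872) = (0.0000 + 9.1650, 0.0000 + 0.8018) = (9.1650, 0.8018)
link 1: phi[1] = 5 + -65 = -60 deg
  cos(-60 deg) = 0.5000, sin(-60 deg) = -0.8660
  joint[2] = (9.1650, 0.8018) + 8.3 * (0.5000, -0.8660) = (9.1650 + 4.1500, 0.8018 + -7.1880) = (13.3150, -6.3862)
link 2: phi[2] = 5 + -65 + -60 = -120 deg
  cos(-120 deg) = -0.5000, sin(-120 deg) = -0.8660
  joint[3] = (13.3150, -6.3862) + 6.3 * (-0.5000, -0.8660) = (13.3150 + -3.1500, -6.3862 + -5.4560) = (10.1650, -11.8421)
End effector: (10.1650, -11.8421)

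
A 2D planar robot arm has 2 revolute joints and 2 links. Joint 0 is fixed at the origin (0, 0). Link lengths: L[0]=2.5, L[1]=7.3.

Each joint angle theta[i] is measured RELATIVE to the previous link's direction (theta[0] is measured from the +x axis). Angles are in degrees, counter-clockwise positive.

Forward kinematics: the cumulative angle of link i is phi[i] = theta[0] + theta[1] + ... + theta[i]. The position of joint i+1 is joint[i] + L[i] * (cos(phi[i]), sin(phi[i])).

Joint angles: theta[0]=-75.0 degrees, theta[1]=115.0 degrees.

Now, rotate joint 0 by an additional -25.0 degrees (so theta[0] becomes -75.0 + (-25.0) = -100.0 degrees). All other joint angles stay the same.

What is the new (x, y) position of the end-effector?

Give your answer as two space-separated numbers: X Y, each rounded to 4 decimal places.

joint[0] = (0.0000, 0.0000)  (base)
link 0: phi[0] = -100 = -100 deg
  cos(-100 deg) = -0.1736, sin(-100 deg) = -0.9848
  joint[1] = (0.0000, 0.0000) + 2.5 * (-0.1736, -0.9848) = (0.0000 + -0.4341, 0.0000 + -2.4620) = (-0.4341, -2.4620)
link 1: phi[1] = -100 + 115 = 15 deg
  cos(15 deg) = 0.9659, sin(15 deg) = 0.2588
  joint[2] = (-0.4341, -2.4620) + 7.3 * (0.9659, 0.2588) = (-0.4341 + 7.0513, -2.4620 + 1.8894) = (6.6171, -0.5726)
End effector: (6.6171, -0.5726)

Answer: 6.6171 -0.5726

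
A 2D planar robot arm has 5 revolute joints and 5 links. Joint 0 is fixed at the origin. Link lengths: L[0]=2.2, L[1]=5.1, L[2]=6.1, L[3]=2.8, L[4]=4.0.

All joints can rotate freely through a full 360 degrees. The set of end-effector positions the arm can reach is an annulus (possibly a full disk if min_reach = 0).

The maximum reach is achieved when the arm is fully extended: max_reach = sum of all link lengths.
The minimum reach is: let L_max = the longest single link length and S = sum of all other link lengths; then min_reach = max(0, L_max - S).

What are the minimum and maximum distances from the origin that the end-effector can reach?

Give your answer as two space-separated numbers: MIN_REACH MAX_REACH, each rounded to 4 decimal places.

Answer: 0.0000 20.2000

Derivation:
Link lengths: [2.2, 5.1, 6.1, 2.8, 4.0]
max_reach = 2.2 + 5.1 + 6.1 + 2.8 + 4 = 20.2
L_max = max([2.2, 5.1, 6.1, 2.8, 4.0]) = 6.1
S (sum of others) = 20.2 - 6.1 = 14.1
min_reach = max(0, 6.1 - 14.1) = max(0, -8) = 0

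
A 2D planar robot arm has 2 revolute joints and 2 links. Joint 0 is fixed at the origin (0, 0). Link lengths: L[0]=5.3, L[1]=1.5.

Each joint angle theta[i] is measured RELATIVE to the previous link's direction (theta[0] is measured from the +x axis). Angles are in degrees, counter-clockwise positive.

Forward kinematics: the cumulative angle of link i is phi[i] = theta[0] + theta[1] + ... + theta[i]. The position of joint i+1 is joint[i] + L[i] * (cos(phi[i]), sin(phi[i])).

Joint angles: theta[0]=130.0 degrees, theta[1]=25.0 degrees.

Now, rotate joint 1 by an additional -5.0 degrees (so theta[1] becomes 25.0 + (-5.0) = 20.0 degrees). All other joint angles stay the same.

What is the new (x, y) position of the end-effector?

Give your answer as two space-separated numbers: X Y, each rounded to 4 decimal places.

Answer: -4.7058 4.8100

Derivation:
joint[0] = (0.0000, 0.0000)  (base)
link 0: phi[0] = 130 = 130 deg
  cos(130 deg) = -0.6428, sin(130 deg) = 0.7660
  joint[1] = (0.0000, 0.0000) + 5.3 * (-0.6428, 0.7660) = (0.0000 + -3.4068, 0.0000 + 4.0600) = (-3.4068, 4.0600)
link 1: phi[1] = 130 + 20 = 150 deg
  cos(150 deg) = -0.8660, sin(150 deg) = 0.5000
  joint[2] = (-3.4068, 4.0600) + 1.5 * (-0.8660, 0.5000) = (-3.4068 + -1.2990, 4.0600 + 0.7500) = (-4.7058, 4.8100)
End effector: (-4.7058, 4.8100)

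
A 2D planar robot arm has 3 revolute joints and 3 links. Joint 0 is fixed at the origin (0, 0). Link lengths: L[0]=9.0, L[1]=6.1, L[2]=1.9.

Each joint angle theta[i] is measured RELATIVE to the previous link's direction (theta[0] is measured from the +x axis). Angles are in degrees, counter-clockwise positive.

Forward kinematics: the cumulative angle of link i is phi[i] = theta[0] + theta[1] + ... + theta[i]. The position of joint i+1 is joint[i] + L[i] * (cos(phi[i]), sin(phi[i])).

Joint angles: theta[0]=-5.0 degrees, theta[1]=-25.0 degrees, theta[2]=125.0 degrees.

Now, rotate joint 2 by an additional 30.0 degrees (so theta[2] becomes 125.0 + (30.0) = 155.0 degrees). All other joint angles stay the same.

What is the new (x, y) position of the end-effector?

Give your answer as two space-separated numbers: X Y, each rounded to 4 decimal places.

joint[0] = (0.0000, 0.0000)  (base)
link 0: phi[0] = -5 = -5 deg
  cos(-5 deg) = 0.9962, sin(-5 deg) = -0.0872
  joint[1] = (0.0000, 0.0000) + 9 * (0.9962, -0.0872) = (0.0000 + 8.9658, 0.0000 + -0.7844) = (8.9658, -0.7844)
link 1: phi[1] = -5 + -25 = -30 deg
  cos(-30 deg) = 0.8660, sin(-30 deg) = -0.5000
  joint[2] = (8.9658, -0.7844) + 6.1 * (0.8660, -0.5000) = (8.9658 + 5.2828, -0.7844 + -3.0500) = (14.2485, -3.8344)
link 2: phi[2] = -5 + -25 + 155 = 125 deg
  cos(125 deg) = -0.5736, sin(125 deg) = 0.8192
  joint[3] = (14.2485, -3.8344) + 1.9 * (-0.5736, 0.8192) = (14.2485 + -1.0898, -3.8344 + 1.5564) = (13.1587, -2.2780)
End effector: (13.1587, -2.2780)

Answer: 13.1587 -2.2780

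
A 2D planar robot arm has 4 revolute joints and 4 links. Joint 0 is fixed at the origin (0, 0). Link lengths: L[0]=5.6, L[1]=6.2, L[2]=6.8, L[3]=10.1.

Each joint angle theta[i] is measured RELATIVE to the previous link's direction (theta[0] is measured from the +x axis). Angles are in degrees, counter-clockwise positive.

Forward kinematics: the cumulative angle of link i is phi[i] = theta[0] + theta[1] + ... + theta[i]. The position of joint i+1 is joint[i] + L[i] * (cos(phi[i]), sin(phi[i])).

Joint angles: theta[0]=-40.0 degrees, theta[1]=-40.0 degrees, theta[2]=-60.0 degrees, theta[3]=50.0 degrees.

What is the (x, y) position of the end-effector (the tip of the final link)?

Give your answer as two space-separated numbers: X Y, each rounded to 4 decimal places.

joint[0] = (0.0000, 0.0000)  (base)
link 0: phi[0] = -40 = -40 deg
  cos(-40 deg) = 0.7660, sin(-40 deg) = -0.6428
  joint[1] = (0.0000, 0.0000) + 5.6 * (0.7660, -0.6428) = (0.0000 + 4.2898, 0.0000 + -3.5996) = (4.2898, -3.5996)
link 1: phi[1] = -40 + -40 = -80 deg
  cos(-80 deg) = 0.1736, sin(-80 deg) = -0.9848
  joint[2] = (4.2898, -3.5996) + 6.2 * (0.1736, -0.9848) = (4.2898 + 1.0766, -3.5996 + -6.1058) = (5.3665, -9.7054)
link 2: phi[2] = -40 + -40 + -60 = -140 deg
  cos(-140 deg) = -0.7660, sin(-140 deg) = -0.6428
  joint[3] = (5.3665, -9.7054) + 6.8 * (-0.7660, -0.6428) = (5.3665 + -5.2091, -9.7054 + -4.3710) = (0.1574, -14.0764)
link 3: phi[3] = -40 + -40 + -60 + 50 = -90 deg
  cos(-90 deg) = 0.0000, sin(-90 deg) = -1.0000
  joint[4] = (0.1574, -14.0764) + 10.1 * (0.0000, -1.0000) = (0.1574 + 0.0000, -14.0764 + -10.1000) = (0.1574, -24.1764)
End effector: (0.1574, -24.1764)

Answer: 0.1574 -24.1764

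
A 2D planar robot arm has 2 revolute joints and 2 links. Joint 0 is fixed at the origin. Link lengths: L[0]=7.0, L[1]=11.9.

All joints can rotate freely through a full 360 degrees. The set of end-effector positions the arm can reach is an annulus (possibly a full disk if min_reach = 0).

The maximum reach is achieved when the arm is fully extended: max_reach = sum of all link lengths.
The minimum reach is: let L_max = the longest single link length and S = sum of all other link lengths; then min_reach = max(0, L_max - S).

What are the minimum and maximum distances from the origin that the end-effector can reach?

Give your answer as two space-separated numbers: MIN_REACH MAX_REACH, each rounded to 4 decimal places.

Link lengths: [7.0, 11.9]
max_reach = 7 + 11.9 = 18.9
L_max = max([7.0, 11.9]) = 11.9
S (sum of others) = 18.9 - 11.9 = 7
min_reach = max(0, 11.9 - 7) = max(0, 4.9) = 4.9

Answer: 4.9000 18.9000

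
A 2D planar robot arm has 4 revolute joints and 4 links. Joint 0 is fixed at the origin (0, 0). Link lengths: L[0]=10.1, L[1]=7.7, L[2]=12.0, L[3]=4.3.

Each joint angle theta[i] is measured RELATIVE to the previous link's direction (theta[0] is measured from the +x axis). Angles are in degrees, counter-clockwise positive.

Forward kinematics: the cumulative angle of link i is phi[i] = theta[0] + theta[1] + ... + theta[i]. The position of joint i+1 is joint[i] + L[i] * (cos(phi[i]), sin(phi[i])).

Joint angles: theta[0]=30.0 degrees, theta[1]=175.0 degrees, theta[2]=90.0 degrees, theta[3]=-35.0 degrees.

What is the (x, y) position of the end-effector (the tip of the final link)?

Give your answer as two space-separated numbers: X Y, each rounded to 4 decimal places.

Answer: 6.0930 -13.3145

Derivation:
joint[0] = (0.0000, 0.0000)  (base)
link 0: phi[0] = 30 = 30 deg
  cos(30 deg) = 0.8660, sin(30 deg) = 0.5000
  joint[1] = (0.0000, 0.0000) + 10.1 * (0.8660, 0.5000) = (0.0000 + 8.7469, 0.0000 + 5.0500) = (8.7469, 5.0500)
link 1: phi[1] = 30 + 175 = 205 deg
  cos(205 deg) = -0.9063, sin(205 deg) = -0.4226
  joint[2] = (8.7469, 5.0500) + 7.7 * (-0.9063, -0.4226) = (8.7469 + -6.9786, 5.0500 + -3.2542) = (1.7683, 1.7958)
link 2: phi[2] = 30 + 175 + 90 = 295 deg
  cos(295 deg) = 0.4226, sin(295 deg) = -0.9063
  joint[3] = (1.7683, 1.7958) + 12 * (0.4226, -0.9063) = (1.7683 + 5.0714, 1.7958 + -10.8757) = (6.8397, -9.0799)
link 3: phi[3] = 30 + 175 + 90 + -35 = 260 deg
  cos(260 deg) = -0.1736, sin(260 deg) = -0.9848
  joint[4] = (6.8397, -9.0799) + 4.3 * (-0.1736, -0.9848) = (6.8397 + -0.7467, -9.0799 + -4.2347) = (6.0930, -13.3145)
End effector: (6.0930, -13.3145)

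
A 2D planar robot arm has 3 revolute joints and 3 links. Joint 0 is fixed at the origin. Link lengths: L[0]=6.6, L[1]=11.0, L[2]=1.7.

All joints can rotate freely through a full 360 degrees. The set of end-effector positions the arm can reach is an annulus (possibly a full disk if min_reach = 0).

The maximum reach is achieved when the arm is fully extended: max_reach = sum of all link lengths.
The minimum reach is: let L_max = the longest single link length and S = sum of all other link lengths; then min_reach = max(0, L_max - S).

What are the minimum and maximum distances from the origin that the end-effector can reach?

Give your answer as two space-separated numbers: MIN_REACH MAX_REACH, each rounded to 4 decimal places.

Link lengths: [6.6, 11.0, 1.7]
max_reach = 6.6 + 11 + 1.7 = 19.3
L_max = max([6.6, 11.0, 1.7]) = 11
S (sum of others) = 19.3 - 11 = 8.3
min_reach = max(0, 11 - 8.3) = max(0, 2.7) = 2.7

Answer: 2.7000 19.3000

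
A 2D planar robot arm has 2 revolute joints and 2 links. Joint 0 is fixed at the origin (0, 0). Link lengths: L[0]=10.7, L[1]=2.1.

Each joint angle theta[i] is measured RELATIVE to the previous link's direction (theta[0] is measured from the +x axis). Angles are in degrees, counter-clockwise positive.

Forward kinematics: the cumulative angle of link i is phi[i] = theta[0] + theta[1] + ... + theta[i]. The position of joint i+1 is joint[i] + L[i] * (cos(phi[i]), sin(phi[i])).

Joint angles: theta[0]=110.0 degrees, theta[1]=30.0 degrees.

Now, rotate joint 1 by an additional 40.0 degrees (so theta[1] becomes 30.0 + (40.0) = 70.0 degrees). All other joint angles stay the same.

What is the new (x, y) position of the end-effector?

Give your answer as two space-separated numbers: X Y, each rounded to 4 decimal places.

joint[0] = (0.0000, 0.0000)  (base)
link 0: phi[0] = 110 = 110 deg
  cos(110 deg) = -0.3420, sin(110 deg) = 0.9397
  joint[1] = (0.0000, 0.0000) + 10.7 * (-0.3420, 0.9397) = (0.0000 + -3.6596, 0.0000 + 10.0547) = (-3.6596, 10.0547)
link 1: phi[1] = 110 + 70 = 180 deg
  cos(180 deg) = -1.0000, sin(180 deg) = 0.0000
  joint[2] = (-3.6596, 10.0547) + 2.1 * (-1.0000, 0.0000) = (-3.6596 + -2.1000, 10.0547 + 0.0000) = (-5.7596, 10.0547)
End effector: (-5.7596, 10.0547)

Answer: -5.7596 10.0547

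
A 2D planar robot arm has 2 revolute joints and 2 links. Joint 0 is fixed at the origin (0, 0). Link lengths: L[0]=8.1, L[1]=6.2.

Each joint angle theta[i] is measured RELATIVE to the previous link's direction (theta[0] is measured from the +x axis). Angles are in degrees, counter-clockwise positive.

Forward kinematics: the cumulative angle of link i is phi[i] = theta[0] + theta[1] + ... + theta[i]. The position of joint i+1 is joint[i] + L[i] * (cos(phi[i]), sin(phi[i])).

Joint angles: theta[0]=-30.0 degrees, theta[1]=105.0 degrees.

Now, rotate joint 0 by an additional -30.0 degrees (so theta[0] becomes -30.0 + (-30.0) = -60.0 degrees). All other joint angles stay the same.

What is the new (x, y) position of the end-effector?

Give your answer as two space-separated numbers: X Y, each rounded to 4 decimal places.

joint[0] = (0.0000, 0.0000)  (base)
link 0: phi[0] = -60 = -60 deg
  cos(-60 deg) = 0.5000, sin(-60 deg) = -0.8660
  joint[1] = (0.0000, 0.0000) + 8.1 * (0.5000, -0.8660) = (0.0000 + 4.0500, 0.0000 + -7.0148) = (4.0500, -7.0148)
link 1: phi[1] = -60 + 105 = 45 deg
  cos(45 deg) = 0.7071, sin(45 deg) = 0.7071
  joint[2] = (4.0500, -7.0148) + 6.2 * (0.7071, 0.7071) = (4.0500 + 4.3841, -7.0148 + 4.3841) = (8.4341, -2.6307)
End effector: (8.4341, -2.6307)

Answer: 8.4341 -2.6307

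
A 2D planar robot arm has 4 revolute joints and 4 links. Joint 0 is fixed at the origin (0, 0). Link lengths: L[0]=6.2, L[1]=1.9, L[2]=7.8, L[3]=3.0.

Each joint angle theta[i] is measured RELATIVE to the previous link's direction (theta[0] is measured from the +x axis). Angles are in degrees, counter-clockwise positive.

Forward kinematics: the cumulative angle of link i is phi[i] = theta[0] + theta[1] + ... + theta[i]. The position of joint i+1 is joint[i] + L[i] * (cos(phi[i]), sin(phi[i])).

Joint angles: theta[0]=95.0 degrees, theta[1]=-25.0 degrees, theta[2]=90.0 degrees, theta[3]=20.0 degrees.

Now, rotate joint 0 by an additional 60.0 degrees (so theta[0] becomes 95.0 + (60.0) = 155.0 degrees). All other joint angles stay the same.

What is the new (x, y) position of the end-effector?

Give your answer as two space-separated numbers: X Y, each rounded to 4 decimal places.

Answer: -14.3156 -3.5361

Derivation:
joint[0] = (0.0000, 0.0000)  (base)
link 0: phi[0] = 155 = 155 deg
  cos(155 deg) = -0.9063, sin(155 deg) = 0.4226
  joint[1] = (0.0000, 0.0000) + 6.2 * (-0.9063, 0.4226) = (0.0000 + -5.6191, 0.0000 + 2.6202) = (-5.6191, 2.6202)
link 1: phi[1] = 155 + -25 = 130 deg
  cos(130 deg) = -0.6428, sin(130 deg) = 0.7660
  joint[2] = (-5.6191, 2.6202) + 1.9 * (-0.6428, 0.7660) = (-5.6191 + -1.2213, 2.6202 + 1.4555) = (-6.8404, 4.0757)
link 2: phi[2] = 155 + -25 + 90 = 220 deg
  cos(220 deg) = -0.7660, sin(220 deg) = -0.6428
  joint[3] = (-6.8404, 4.0757) + 7.8 * (-0.7660, -0.6428) = (-6.8404 + -5.9751, 4.0757 + -5.0137) = (-12.8156, -0.9380)
link 3: phi[3] = 155 + -25 + 90 + 20 = 240 deg
  cos(240 deg) = -0.5000, sin(240 deg) = -0.8660
  joint[4] = (-12.8156, -0.9380) + 3 * (-0.5000, -0.8660) = (-12.8156 + -1.5000, -0.9380 + -2.5981) = (-14.3156, -3.5361)
End effector: (-14.3156, -3.5361)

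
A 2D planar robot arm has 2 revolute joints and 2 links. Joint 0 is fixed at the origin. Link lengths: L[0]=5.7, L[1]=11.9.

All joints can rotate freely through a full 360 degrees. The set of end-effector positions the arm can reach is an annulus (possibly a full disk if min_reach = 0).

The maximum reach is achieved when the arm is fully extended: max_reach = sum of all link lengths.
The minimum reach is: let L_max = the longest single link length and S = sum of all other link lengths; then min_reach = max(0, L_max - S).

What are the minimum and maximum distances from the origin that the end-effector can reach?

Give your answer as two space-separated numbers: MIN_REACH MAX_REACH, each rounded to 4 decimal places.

Answer: 6.2000 17.6000

Derivation:
Link lengths: [5.7, 11.9]
max_reach = 5.7 + 11.9 = 17.6
L_max = max([5.7, 11.9]) = 11.9
S (sum of others) = 17.6 - 11.9 = 5.7
min_reach = max(0, 11.9 - 5.7) = max(0, 6.2) = 6.2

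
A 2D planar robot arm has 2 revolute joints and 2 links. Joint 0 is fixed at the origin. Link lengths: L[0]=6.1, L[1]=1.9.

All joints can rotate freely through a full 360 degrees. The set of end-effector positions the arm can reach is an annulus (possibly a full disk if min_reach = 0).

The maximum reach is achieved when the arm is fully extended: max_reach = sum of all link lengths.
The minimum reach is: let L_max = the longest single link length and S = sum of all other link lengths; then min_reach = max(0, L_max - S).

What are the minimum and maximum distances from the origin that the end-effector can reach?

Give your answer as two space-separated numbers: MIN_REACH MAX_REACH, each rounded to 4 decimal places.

Answer: 4.2000 8.0000

Derivation:
Link lengths: [6.1, 1.9]
max_reach = 6.1 + 1.9 = 8
L_max = max([6.1, 1.9]) = 6.1
S (sum of others) = 8 - 6.1 = 1.9
min_reach = max(0, 6.1 - 1.9) = max(0, 4.2) = 4.2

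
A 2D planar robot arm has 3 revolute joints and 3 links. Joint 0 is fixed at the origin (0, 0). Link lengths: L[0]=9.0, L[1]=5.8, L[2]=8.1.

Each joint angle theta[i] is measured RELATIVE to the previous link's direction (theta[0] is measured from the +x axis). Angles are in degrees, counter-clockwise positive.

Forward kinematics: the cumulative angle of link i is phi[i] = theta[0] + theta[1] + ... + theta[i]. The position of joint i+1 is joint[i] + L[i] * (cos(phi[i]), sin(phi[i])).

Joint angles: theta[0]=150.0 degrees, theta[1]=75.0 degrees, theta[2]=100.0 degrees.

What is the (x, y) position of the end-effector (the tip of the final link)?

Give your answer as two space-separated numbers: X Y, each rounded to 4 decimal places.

joint[0] = (0.0000, 0.0000)  (base)
link 0: phi[0] = 150 = 150 deg
  cos(150 deg) = -0.8660, sin(150 deg) = 0.5000
  joint[1] = (0.0000, 0.0000) + 9 * (-0.8660, 0.5000) = (0.0000 + -7.7942, 0.0000 + 4.5000) = (-7.7942, 4.5000)
link 1: phi[1] = 150 + 75 = 225 deg
  cos(225 deg) = -0.7071, sin(225 deg) = -0.7071
  joint[2] = (-7.7942, 4.5000) + 5.8 * (-0.7071, -0.7071) = (-7.7942 + -4.1012, 4.5000 + -4.1012) = (-11.8954, 0.3988)
link 2: phi[2] = 150 + 75 + 100 = 325 deg
  cos(325 deg) = 0.8192, sin(325 deg) = -0.5736
  joint[3] = (-11.8954, 0.3988) + 8.1 * (0.8192, -0.5736) = (-11.8954 + 6.6351, 0.3988 + -4.6460) = (-5.2603, -4.2472)
End effector: (-5.2603, -4.2472)

Answer: -5.2603 -4.2472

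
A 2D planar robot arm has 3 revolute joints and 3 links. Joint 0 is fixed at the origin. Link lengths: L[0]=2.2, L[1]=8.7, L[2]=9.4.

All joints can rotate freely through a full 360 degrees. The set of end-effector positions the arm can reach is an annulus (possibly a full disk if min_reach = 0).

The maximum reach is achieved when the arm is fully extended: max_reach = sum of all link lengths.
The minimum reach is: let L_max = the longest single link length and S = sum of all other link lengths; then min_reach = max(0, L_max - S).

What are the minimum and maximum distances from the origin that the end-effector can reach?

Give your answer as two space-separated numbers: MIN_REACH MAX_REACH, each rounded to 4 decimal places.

Link lengths: [2.2, 8.7, 9.4]
max_reach = 2.2 + 8.7 + 9.4 = 20.3
L_max = max([2.2, 8.7, 9.4]) = 9.4
S (sum of others) = 20.3 - 9.4 = 10.9
min_reach = max(0, 9.4 - 10.9) = max(0, -1.5) = 0

Answer: 0.0000 20.3000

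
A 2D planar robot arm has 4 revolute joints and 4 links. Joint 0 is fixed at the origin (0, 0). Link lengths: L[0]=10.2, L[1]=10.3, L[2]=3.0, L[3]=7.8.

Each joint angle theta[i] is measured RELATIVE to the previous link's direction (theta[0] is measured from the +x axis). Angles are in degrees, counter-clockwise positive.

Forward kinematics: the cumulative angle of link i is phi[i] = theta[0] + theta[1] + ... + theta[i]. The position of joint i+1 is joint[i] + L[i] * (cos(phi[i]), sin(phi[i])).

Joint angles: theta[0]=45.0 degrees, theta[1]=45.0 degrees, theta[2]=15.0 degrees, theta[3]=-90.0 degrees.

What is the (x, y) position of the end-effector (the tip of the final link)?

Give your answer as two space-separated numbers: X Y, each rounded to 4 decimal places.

Answer: 13.9703 22.4291

Derivation:
joint[0] = (0.0000, 0.0000)  (base)
link 0: phi[0] = 45 = 45 deg
  cos(45 deg) = 0.7071, sin(45 deg) = 0.7071
  joint[1] = (0.0000, 0.0000) + 10.2 * (0.7071, 0.7071) = (0.0000 + 7.2125, 0.0000 + 7.2125) = (7.2125, 7.2125)
link 1: phi[1] = 45 + 45 = 90 deg
  cos(90 deg) = 0.0000, sin(90 deg) = 1.0000
  joint[2] = (7.2125, 7.2125) + 10.3 * (0.0000, 1.0000) = (7.2125 + 0.0000, 7.2125 + 10.3000) = (7.2125, 17.5125)
link 2: phi[2] = 45 + 45 + 15 = 105 deg
  cos(105 deg) = -0.2588, sin(105 deg) = 0.9659
  joint[3] = (7.2125, 17.5125) + 3 * (-0.2588, 0.9659) = (7.2125 + -0.7765, 17.5125 + 2.8978) = (6.4360, 20.4103)
link 3: phi[3] = 45 + 45 + 15 + -90 = 15 deg
  cos(15 deg) = 0.9659, sin(15 deg) = 0.2588
  joint[4] = (6.4360, 20.4103) + 7.8 * (0.9659, 0.2588) = (6.4360 + 7.5342, 20.4103 + 2.0188) = (13.9703, 22.4291)
End effector: (13.9703, 22.4291)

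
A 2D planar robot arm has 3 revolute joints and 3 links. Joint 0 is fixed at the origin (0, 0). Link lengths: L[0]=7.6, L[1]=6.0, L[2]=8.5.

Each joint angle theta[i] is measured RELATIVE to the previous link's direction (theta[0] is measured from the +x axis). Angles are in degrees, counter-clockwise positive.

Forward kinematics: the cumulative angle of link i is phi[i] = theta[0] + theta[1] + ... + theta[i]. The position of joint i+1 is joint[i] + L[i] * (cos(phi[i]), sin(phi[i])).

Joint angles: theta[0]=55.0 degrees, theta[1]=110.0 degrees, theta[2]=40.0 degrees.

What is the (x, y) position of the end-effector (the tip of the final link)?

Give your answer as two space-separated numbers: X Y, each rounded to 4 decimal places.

joint[0] = (0.0000, 0.0000)  (base)
link 0: phi[0] = 55 = 55 deg
  cos(55 deg) = 0.5736, sin(55 deg) = 0.8192
  joint[1] = (0.0000, 0.0000) + 7.6 * (0.5736, 0.8192) = (0.0000 + 4.3592, 0.0000 + 6.2256) = (4.3592, 6.2256)
link 1: phi[1] = 55 + 110 = 165 deg
  cos(165 deg) = -0.9659, sin(165 deg) = 0.2588
  joint[2] = (4.3592, 6.2256) + 6 * (-0.9659, 0.2588) = (4.3592 + -5.7956, 6.2256 + 1.5529) = (-1.4364, 7.7785)
link 2: phi[2] = 55 + 110 + 40 = 205 deg
  cos(205 deg) = -0.9063, sin(205 deg) = -0.4226
  joint[3] = (-1.4364, 7.7785) + 8.5 * (-0.9063, -0.4226) = (-1.4364 + -7.7036, 7.7785 + -3.5923) = (-9.1400, 4.1862)
End effector: (-9.1400, 4.1862)

Answer: -9.1400 4.1862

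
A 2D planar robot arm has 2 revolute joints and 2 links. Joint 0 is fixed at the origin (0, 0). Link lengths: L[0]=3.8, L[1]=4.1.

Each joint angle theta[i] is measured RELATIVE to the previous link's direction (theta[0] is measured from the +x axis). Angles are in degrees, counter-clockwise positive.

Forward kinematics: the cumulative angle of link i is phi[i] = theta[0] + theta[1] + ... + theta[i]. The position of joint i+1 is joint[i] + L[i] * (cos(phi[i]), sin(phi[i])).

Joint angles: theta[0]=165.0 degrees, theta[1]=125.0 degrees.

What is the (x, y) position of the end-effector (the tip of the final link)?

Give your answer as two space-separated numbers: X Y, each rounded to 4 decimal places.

joint[0] = (0.0000, 0.0000)  (base)
link 0: phi[0] = 165 = 165 deg
  cos(165 deg) = -0.9659, sin(165 deg) = 0.2588
  joint[1] = (0.0000, 0.0000) + 3.8 * (-0.9659, 0.2588) = (0.0000 + -3.6705, 0.0000 + 0.9835) = (-3.6705, 0.9835)
link 1: phi[1] = 165 + 125 = 290 deg
  cos(290 deg) = 0.3420, sin(290 deg) = -0.9397
  joint[2] = (-3.6705, 0.9835) + 4.1 * (0.3420, -0.9397) = (-3.6705 + 1.4023, 0.9835 + -3.8527) = (-2.2682, -2.8692)
End effector: (-2.2682, -2.8692)

Answer: -2.2682 -2.8692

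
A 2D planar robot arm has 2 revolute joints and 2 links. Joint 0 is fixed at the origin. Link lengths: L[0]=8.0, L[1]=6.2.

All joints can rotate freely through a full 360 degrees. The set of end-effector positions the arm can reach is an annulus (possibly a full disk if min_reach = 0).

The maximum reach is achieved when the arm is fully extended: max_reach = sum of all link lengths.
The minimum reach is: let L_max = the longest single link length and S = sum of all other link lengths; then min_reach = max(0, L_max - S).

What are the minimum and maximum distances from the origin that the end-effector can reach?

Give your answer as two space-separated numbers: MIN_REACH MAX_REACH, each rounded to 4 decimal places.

Answer: 1.8000 14.2000

Derivation:
Link lengths: [8.0, 6.2]
max_reach = 8 + 6.2 = 14.2
L_max = max([8.0, 6.2]) = 8
S (sum of others) = 14.2 - 8 = 6.2
min_reach = max(0, 8 - 6.2) = max(0, 1.8) = 1.8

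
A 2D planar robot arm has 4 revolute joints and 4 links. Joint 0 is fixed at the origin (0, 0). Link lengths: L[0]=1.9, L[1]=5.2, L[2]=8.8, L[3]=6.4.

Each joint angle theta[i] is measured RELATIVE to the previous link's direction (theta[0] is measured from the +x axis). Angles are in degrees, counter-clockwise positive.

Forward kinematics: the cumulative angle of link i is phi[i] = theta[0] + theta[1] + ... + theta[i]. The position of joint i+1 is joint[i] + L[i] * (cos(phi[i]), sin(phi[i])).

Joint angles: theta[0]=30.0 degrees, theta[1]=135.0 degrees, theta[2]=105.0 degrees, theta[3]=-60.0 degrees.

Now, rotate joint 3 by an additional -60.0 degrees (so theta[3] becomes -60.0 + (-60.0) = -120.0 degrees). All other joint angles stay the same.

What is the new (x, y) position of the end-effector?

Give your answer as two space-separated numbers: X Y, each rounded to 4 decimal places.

joint[0] = (0.0000, 0.0000)  (base)
link 0: phi[0] = 30 = 30 deg
  cos(30 deg) = 0.8660, sin(30 deg) = 0.5000
  joint[1] = (0.0000, 0.0000) + 1.9 * (0.8660, 0.5000) = (0.0000 + 1.6454, 0.0000 + 0.9500) = (1.6454, 0.9500)
link 1: phi[1] = 30 + 135 = 165 deg
  cos(165 deg) = -0.9659, sin(165 deg) = 0.2588
  joint[2] = (1.6454, 0.9500) + 5.2 * (-0.9659, 0.2588) = (1.6454 + -5.0228, 0.9500 + 1.3459) = (-3.3774, 2.2959)
link 2: phi[2] = 30 + 135 + 105 = 270 deg
  cos(270 deg) = -0.0000, sin(270 deg) = -1.0000
  joint[3] = (-3.3774, 2.2959) + 8.8 * (-0.0000, -1.0000) = (-3.3774 + -0.0000, 2.2959 + -8.8000) = (-3.3774, -6.5041)
link 3: phi[3] = 30 + 135 + 105 + -120 = 150 deg
  cos(150 deg) = -0.8660, sin(150 deg) = 0.5000
  joint[4] = (-3.3774, -6.5041) + 6.4 * (-0.8660, 0.5000) = (-3.3774 + -5.5426, -6.5041 + 3.2000) = (-8.9199, -3.3041)
End effector: (-8.9199, -3.3041)

Answer: -8.9199 -3.3041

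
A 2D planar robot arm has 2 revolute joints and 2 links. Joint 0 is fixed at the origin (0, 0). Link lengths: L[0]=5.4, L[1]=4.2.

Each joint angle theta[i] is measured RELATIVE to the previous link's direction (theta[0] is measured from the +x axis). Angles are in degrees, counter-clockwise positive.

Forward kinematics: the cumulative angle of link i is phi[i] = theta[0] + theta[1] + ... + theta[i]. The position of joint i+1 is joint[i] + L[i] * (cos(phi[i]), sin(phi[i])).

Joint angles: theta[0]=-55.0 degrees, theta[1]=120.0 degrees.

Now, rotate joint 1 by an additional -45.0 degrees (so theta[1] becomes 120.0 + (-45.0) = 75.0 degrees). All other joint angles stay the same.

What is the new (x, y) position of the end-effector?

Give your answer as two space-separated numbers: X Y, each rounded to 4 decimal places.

joint[0] = (0.0000, 0.0000)  (base)
link 0: phi[0] = -55 = -55 deg
  cos(-55 deg) = 0.5736, sin(-55 deg) = -0.8192
  joint[1] = (0.0000, 0.0000) + 5.4 * (0.5736, -0.8192) = (0.0000 + 3.0973, 0.0000 + -4.4234) = (3.0973, -4.4234)
link 1: phi[1] = -55 + 75 = 20 deg
  cos(20 deg) = 0.9397, sin(20 deg) = 0.3420
  joint[2] = (3.0973, -4.4234) + 4.2 * (0.9397, 0.3420) = (3.0973 + 3.9467, -4.4234 + 1.4365) = (7.0440, -2.9869)
End effector: (7.0440, -2.9869)

Answer: 7.0440 -2.9869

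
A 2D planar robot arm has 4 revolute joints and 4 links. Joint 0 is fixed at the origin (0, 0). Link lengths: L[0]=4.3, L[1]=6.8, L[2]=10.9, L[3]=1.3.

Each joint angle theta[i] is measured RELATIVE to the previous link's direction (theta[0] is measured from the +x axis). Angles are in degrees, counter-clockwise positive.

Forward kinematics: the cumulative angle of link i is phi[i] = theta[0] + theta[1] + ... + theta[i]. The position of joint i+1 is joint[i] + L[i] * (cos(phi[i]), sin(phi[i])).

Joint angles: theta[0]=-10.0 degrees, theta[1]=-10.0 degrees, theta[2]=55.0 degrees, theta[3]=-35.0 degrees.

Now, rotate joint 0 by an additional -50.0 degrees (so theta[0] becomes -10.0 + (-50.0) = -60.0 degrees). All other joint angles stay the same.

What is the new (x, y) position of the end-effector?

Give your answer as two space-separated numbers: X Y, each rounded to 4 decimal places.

joint[0] = (0.0000, 0.0000)  (base)
link 0: phi[0] = -60 = -60 deg
  cos(-60 deg) = 0.5000, sin(-60 deg) = -0.8660
  joint[1] = (0.0000, 0.0000) + 4.3 * (0.5000, -0.8660) = (0.0000 + 2.1500, 0.0000 + -3.7239) = (2.1500, -3.7239)
link 1: phi[1] = -60 + -10 = -70 deg
  cos(-70 deg) = 0.3420, sin(-70 deg) = -0.9397
  joint[2] = (2.1500, -3.7239) + 6.8 * (0.3420, -0.9397) = (2.1500 + 2.3257, -3.7239 + -6.3899) = (4.4757, -10.1138)
link 2: phi[2] = -60 + -10 + 55 = -15 deg
  cos(-15 deg) = 0.9659, sin(-15 deg) = -0.2588
  joint[3] = (4.4757, -10.1138) + 10.9 * (0.9659, -0.2588) = (4.4757 + 10.5286, -10.1138 + -2.8211) = (15.0043, -12.9349)
link 3: phi[3] = -60 + -10 + 55 + -35 = -50 deg
  cos(-50 deg) = 0.6428, sin(-50 deg) = -0.7660
  joint[4] = (15.0043, -12.9349) + 1.3 * (0.6428, -0.7660) = (15.0043 + 0.8356, -12.9349 + -0.9959) = (15.8400, -13.9308)
End effector: (15.8400, -13.9308)

Answer: 15.8400 -13.9308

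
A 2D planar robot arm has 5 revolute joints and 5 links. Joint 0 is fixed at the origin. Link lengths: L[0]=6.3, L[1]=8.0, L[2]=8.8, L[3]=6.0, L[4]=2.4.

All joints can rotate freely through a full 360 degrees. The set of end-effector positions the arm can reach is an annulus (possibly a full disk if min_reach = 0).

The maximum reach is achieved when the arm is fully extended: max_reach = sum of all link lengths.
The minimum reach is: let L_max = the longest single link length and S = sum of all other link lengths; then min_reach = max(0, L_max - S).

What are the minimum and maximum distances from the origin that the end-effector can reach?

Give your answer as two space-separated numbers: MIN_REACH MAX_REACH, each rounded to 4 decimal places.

Answer: 0.0000 31.5000

Derivation:
Link lengths: [6.3, 8.0, 8.8, 6.0, 2.4]
max_reach = 6.3 + 8 + 8.8 + 6 + 2.4 = 31.5
L_max = max([6.3, 8.0, 8.8, 6.0, 2.4]) = 8.8
S (sum of others) = 31.5 - 8.8 = 22.7
min_reach = max(0, 8.8 - 22.7) = max(0, -13.9) = 0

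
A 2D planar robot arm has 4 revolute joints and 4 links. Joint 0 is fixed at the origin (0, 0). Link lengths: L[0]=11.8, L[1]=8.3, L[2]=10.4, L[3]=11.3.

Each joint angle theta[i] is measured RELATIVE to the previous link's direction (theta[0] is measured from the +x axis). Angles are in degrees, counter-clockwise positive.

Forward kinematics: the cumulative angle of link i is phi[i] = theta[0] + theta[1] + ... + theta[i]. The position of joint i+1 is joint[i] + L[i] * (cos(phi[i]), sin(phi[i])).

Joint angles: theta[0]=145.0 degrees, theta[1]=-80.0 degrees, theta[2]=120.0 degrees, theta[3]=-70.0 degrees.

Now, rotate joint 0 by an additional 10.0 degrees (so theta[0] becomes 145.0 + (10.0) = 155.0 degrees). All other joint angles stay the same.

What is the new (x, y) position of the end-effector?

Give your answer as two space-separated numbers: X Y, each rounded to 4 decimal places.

Answer: -25.0733 19.5688

Derivation:
joint[0] = (0.0000, 0.0000)  (base)
link 0: phi[0] = 155 = 155 deg
  cos(155 deg) = -0.9063, sin(155 deg) = 0.4226
  joint[1] = (0.0000, 0.0000) + 11.8 * (-0.9063, 0.4226) = (0.0000 + -10.6944, 0.0000 + 4.9869) = (-10.6944, 4.9869)
link 1: phi[1] = 155 + -80 = 75 deg
  cos(75 deg) = 0.2588, sin(75 deg) = 0.9659
  joint[2] = (-10.6944, 4.9869) + 8.3 * (0.2588, 0.9659) = (-10.6944 + 2.1482, 4.9869 + 8.0172) = (-8.5462, 13.0041)
link 2: phi[2] = 155 + -80 + 120 = 195 deg
  cos(195 deg) = -0.9659, sin(195 deg) = -0.2588
  joint[3] = (-8.5462, 13.0041) + 10.4 * (-0.9659, -0.2588) = (-8.5462 + -10.0456, 13.0041 + -2.6917) = (-18.5919, 10.3124)
link 3: phi[3] = 155 + -80 + 120 + -70 = 125 deg
  cos(125 deg) = -0.5736, sin(125 deg) = 0.8192
  joint[4] = (-18.5919, 10.3124) + 11.3 * (-0.5736, 0.8192) = (-18.5919 + -6.4814, 10.3124 + 9.2564) = (-25.0733, 19.5688)
End effector: (-25.0733, 19.5688)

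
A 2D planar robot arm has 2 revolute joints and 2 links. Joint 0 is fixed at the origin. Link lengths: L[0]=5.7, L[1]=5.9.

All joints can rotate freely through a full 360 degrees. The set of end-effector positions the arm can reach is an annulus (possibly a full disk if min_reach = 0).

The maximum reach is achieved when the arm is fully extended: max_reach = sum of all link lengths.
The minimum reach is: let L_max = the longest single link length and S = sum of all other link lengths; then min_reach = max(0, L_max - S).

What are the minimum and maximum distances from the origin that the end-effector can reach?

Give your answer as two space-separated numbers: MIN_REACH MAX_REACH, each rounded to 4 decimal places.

Answer: 0.2000 11.6000

Derivation:
Link lengths: [5.7, 5.9]
max_reach = 5.7 + 5.9 = 11.6
L_max = max([5.7, 5.9]) = 5.9
S (sum of others) = 11.6 - 5.9 = 5.7
min_reach = max(0, 5.9 - 5.7) = max(0, 0.2) = 0.2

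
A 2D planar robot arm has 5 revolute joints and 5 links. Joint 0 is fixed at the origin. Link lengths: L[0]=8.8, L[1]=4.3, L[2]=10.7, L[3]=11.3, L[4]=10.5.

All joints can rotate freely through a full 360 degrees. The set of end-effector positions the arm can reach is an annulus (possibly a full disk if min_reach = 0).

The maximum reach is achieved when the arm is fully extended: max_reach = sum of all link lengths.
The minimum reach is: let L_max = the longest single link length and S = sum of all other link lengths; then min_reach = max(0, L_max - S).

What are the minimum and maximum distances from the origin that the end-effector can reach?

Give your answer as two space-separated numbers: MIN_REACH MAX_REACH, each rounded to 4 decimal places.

Answer: 0.0000 45.6000

Derivation:
Link lengths: [8.8, 4.3, 10.7, 11.3, 10.5]
max_reach = 8.8 + 4.3 + 10.7 + 11.3 + 10.5 = 45.6
L_max = max([8.8, 4.3, 10.7, 11.3, 10.5]) = 11.3
S (sum of others) = 45.6 - 11.3 = 34.3
min_reach = max(0, 11.3 - 34.3) = max(0, -23) = 0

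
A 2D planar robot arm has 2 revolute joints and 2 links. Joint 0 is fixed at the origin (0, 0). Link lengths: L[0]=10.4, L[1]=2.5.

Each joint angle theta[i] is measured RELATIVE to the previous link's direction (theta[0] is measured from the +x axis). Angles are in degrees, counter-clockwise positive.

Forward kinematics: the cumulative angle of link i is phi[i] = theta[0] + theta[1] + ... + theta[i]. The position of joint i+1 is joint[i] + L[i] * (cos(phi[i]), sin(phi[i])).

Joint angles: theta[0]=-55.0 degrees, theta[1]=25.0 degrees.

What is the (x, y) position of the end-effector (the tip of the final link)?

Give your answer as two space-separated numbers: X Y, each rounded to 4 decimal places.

Answer: 8.1303 -9.7692

Derivation:
joint[0] = (0.0000, 0.0000)  (base)
link 0: phi[0] = -55 = -55 deg
  cos(-55 deg) = 0.5736, sin(-55 deg) = -0.8192
  joint[1] = (0.0000, 0.0000) + 10.4 * (0.5736, -0.8192) = (0.0000 + 5.9652, 0.0000 + -8.5192) = (5.9652, -8.5192)
link 1: phi[1] = -55 + 25 = -30 deg
  cos(-30 deg) = 0.8660, sin(-30 deg) = -0.5000
  joint[2] = (5.9652, -8.5192) + 2.5 * (0.8660, -0.5000) = (5.9652 + 2.1651, -8.5192 + -1.2500) = (8.1303, -9.7692)
End effector: (8.1303, -9.7692)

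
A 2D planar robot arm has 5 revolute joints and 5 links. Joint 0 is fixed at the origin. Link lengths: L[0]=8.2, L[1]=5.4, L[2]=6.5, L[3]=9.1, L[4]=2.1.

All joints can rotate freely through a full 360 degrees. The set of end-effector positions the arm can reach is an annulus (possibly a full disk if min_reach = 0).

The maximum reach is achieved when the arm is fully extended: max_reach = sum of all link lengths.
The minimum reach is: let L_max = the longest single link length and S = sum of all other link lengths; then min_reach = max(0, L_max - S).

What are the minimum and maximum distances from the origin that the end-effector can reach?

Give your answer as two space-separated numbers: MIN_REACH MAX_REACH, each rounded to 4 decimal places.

Answer: 0.0000 31.3000

Derivation:
Link lengths: [8.2, 5.4, 6.5, 9.1, 2.1]
max_reach = 8.2 + 5.4 + 6.5 + 9.1 + 2.1 = 31.3
L_max = max([8.2, 5.4, 6.5, 9.1, 2.1]) = 9.1
S (sum of others) = 31.3 - 9.1 = 22.2
min_reach = max(0, 9.1 - 22.2) = max(0, -13.1) = 0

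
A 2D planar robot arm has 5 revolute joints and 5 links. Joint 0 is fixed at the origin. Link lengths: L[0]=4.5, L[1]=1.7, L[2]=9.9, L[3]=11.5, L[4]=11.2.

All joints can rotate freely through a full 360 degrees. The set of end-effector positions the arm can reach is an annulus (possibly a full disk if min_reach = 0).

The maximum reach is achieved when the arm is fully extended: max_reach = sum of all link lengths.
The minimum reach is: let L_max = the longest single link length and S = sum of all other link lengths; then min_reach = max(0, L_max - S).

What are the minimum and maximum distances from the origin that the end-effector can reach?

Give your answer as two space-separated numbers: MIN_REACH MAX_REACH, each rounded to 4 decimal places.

Link lengths: [4.5, 1.7, 9.9, 11.5, 11.2]
max_reach = 4.5 + 1.7 + 9.9 + 11.5 + 11.2 = 38.8
L_max = max([4.5, 1.7, 9.9, 11.5, 11.2]) = 11.5
S (sum of others) = 38.8 - 11.5 = 27.3
min_reach = max(0, 11.5 - 27.3) = max(0, -15.8) = 0

Answer: 0.0000 38.8000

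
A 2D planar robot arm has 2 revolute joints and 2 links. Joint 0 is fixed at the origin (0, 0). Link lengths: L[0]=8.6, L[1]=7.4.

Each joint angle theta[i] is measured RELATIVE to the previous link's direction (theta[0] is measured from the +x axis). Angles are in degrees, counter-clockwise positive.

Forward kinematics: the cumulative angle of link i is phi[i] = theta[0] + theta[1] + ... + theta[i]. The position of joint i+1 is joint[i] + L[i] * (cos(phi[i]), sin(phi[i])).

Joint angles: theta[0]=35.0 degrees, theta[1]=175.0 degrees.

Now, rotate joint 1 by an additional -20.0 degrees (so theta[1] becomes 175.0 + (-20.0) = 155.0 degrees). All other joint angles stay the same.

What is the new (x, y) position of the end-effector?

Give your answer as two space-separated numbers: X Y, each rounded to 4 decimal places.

joint[0] = (0.0000, 0.0000)  (base)
link 0: phi[0] = 35 = 35 deg
  cos(35 deg) = 0.8192, sin(35 deg) = 0.5736
  joint[1] = (0.0000, 0.0000) + 8.6 * (0.8192, 0.5736) = (0.0000 + 7.0447, 0.0000 + 4.9328) = (7.0447, 4.9328)
link 1: phi[1] = 35 + 155 = 190 deg
  cos(190 deg) = -0.9848, sin(190 deg) = -0.1736
  joint[2] = (7.0447, 4.9328) + 7.4 * (-0.9848, -0.1736) = (7.0447 + -7.2876, 4.9328 + -1.2850) = (-0.2429, 3.6478)
End effector: (-0.2429, 3.6478)

Answer: -0.2429 3.6478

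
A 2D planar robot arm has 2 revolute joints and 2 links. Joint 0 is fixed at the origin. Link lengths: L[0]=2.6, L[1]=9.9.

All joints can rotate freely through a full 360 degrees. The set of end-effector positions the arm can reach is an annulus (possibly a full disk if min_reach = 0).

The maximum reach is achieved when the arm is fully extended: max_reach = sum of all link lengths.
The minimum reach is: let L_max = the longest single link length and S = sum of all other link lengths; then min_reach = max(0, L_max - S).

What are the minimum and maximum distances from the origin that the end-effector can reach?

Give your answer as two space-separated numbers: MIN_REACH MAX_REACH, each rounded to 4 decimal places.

Answer: 7.3000 12.5000

Derivation:
Link lengths: [2.6, 9.9]
max_reach = 2.6 + 9.9 = 12.5
L_max = max([2.6, 9.9]) = 9.9
S (sum of others) = 12.5 - 9.9 = 2.6
min_reach = max(0, 9.9 - 2.6) = max(0, 7.3) = 7.3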